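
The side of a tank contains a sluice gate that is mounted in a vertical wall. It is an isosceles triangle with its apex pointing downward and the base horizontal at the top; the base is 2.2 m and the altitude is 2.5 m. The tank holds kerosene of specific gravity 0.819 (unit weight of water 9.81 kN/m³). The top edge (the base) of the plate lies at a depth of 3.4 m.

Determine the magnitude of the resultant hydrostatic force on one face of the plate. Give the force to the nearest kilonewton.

F ≈ 94 kN

γ = 0.819 × 9.81 = 8.03439 kN/m³.
With the apex down, the centroid sits h/3 = 2.5/3 = 0.833333 m below the base (the top edge), so the centroid depth is h_c = 3.4 + 0.833333 = 4.23333 m.
A = ½ × 2.2 × 2.5 = 2.75 m².
Resultant F = γ·h_c·A = 8.03439 × 4.23333 × 2.75 = 93.5336 kN.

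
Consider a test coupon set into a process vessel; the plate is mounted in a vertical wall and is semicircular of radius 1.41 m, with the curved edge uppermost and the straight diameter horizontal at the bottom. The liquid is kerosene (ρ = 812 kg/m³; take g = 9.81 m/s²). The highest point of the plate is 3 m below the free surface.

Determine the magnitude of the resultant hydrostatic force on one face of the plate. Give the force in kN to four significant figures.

γ = ρg = 812 × 9.81 / 1000 = 7.96572 kN/m³.
The centroid lies 4r/(3π) = 0.598423 m above the diameter, so r − 4r/(3π) = 1.41 − 0.598423 = 0.811577 m below the topmost point, so the centroid depth is h_c = 3 + 0.811577 = 3.81158 m.
A = πr²/2 = π × 1.41²/2 = 3.1229 m².
Resultant F = γ·h_c·A = 7.96572 × 3.81158 × 3.1229 = 94.8174 kN.

F ≈ 94.82 kN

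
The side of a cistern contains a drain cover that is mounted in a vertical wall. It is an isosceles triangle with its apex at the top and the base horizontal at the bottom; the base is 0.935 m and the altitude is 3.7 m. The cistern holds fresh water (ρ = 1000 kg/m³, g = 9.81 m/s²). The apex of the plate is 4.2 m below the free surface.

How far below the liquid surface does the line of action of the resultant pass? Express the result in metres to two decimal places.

γ = ρg = 1000 × 9.81 = 9810 N/m³ = 9.81 kN/m³.
With the apex up, the centroid sits 2h/3 = 2 × 3.7/3 = 2.46667 m below the apex, so the centroid depth is h_c = 4.2 + 2.46667 = 6.66667 m.
A = ½ × 0.935 × 3.7 = 1.72975 m².
Resultant F = γ·h_c·A = 9.81 × 6.66667 × 1.72975 = 113.126 kN.
I_c = b·h³/36 = 0.935 × 3.7³/36 = 1.31557 m⁴.
Centre of pressure: y_p = y_c + I_c/(y_c·A) = 6.66667 + 1.31557/(6.66667 × 1.72975) = 6.66667 + 0.114083 = 6.78075 m along the plane.

h_p = 6.78 m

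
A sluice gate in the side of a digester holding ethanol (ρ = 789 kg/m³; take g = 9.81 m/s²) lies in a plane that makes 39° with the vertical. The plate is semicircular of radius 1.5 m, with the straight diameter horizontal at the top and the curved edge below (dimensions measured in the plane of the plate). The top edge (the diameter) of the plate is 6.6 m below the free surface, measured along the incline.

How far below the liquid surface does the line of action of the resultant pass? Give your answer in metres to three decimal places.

γ = ρg = 789 × 9.81 / 1000 = 7.74009 kN/m³.
The plate makes 39° with the vertical, i.e. θ = 90° − 39° = 51° to the horizontal. Measuring y along the incline from the free-surface line, vertical depth h = y·sinθ with sinθ = 0.777146.
The centroid of a semicircle lies 4r/(3π) = 0.63662 m from the diameter, here below the top edge, so y_c = 6.6 + 0.63662 = 7.23662 m and h_c = 7.23662 × 0.777146 = 5.62391 m.
A = πr²/2 = π × 1.5²/2 = 3.53429 m².
Resultant F = γ·h_c·A = 7.74009 × 5.62391 × 3.53429 = 153.846 kN.
I_c = (π/8 − 8/(9π))·r⁴ = 0.109757 × 1.5⁴ = 0.555645 m⁴.
Centre of pressure: y_p = y_c + I_c/(y_c·A) = 7.23662 + 0.555645/(7.23662 × 3.53429) = 7.23662 + 0.021725 = 7.25835 m along the plane.
Vertically, h_p = y_p·sinθ = 7.25835 × 0.777146 = 5.6408 m.

h_p = 5.641 m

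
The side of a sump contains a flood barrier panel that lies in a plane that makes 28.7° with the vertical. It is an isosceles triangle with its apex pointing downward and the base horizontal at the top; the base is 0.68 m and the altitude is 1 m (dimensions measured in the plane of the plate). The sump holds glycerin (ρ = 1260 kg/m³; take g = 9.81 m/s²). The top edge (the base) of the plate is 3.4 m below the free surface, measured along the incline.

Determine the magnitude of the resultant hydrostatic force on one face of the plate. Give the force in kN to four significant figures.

γ = ρg = 1260 × 9.81 / 1000 = 12.3606 kN/m³.
The plate makes 28.7° with the vertical, i.e. θ = 90° − 28.7° = 61.3° to the horizontal. Measuring y along the incline from the free-surface line, vertical depth h = y·sinθ with sinθ = 0.877146.
With the apex down, the centroid sits h/3 = 1/3 = 0.333333 m below the base (the top edge), so y_c = 3.4 + 0.333333 = 3.73333 m and h_c = 3.73333 × 0.877146 = 3.27468 m.
A = ½ × 0.68 × 1 = 0.34 m².
Resultant F = γ·h_c·A = 12.3606 × 3.27468 × 0.34 = 13.7622 kN.

F ≈ 13.76 kN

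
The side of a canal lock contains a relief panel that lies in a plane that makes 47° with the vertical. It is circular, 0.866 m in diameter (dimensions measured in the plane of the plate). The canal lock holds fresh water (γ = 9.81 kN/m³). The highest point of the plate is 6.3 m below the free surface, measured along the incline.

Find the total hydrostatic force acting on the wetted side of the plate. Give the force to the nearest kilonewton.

γ = 9.81 kN/m³.
The plate makes 47° with the vertical, i.e. θ = 90° − 47° = 43° to the horizontal. Measuring y along the incline from the free-surface line, vertical depth h = y·sinθ with sinθ = 0.681998.
The centroid is at the centre, 0.433 m below the top of the plate, so y_c = 6.3 + 0.433 = 6.733 m and h_c = 6.733 × 0.681998 = 4.59189 m.
A = π(0.433)² = 0.589014 m².
Resultant F = γ·h_c·A = 9.81 × 4.59189 × 0.589014 = 26.533 kN.

F ≈ 27 kN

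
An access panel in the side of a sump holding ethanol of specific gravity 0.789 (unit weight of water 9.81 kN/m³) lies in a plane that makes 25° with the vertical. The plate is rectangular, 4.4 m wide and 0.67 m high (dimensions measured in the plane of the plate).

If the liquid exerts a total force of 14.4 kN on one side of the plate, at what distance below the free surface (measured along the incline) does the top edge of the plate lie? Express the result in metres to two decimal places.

y_top ≈ 0.36 m

γ = 0.789 × 9.81 = 7.74009 kN/m³.
A = 4.4 × 0.67 = 2.948 m².
From F = γ·h_c·A, the centroid depth is h_c = 14.4/(7.74009 × 2.948) = 0.631087 m.
The plate makes 25° with the vertical, i.e. θ = 90° − 25° = 65° to the horizontal. Measuring y along the incline from the free-surface line, vertical depth h = y·sinθ with sinθ = 0.906308.
Along the incline, y_c = h_c/sinθ = 0.631087/0.906308 = 0.696327 m.
The centroid lies 0.67/2 = 0.335 m below the top edge, so the top edge sits at y_top = 0.696327 − 0.335 = 0.361327 m along the incline.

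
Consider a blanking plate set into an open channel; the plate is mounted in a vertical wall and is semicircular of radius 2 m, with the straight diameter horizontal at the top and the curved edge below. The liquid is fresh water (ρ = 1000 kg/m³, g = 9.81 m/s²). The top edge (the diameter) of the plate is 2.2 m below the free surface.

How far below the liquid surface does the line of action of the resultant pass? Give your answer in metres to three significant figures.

γ = ρg = 1000 × 9.81 = 9810 N/m³ = 9.81 kN/m³.
The centroid of a semicircle lies 4r/(3π) = 0.848826 m from the diameter, here below the top edge, so the centroid depth is h_c = 2.2 + 0.848826 = 3.04883 m.
A = πr²/2 = π × 2²/2 = 6.28319 m².
Resultant F = γ·h_c·A = 9.81 × 3.04883 × 6.28319 = 187.924 kN.
I_c = (π/8 − 8/(9π))·r⁴ = 0.109757 × 2⁴ = 1.75611 m⁴.
Centre of pressure: y_p = y_c + I_c/(y_c·A) = 3.04883 + 1.75611/(3.04883 × 6.28319) = 3.04883 + 0.0916723 = 3.1405 m along the plane.

h_p = 3.14 m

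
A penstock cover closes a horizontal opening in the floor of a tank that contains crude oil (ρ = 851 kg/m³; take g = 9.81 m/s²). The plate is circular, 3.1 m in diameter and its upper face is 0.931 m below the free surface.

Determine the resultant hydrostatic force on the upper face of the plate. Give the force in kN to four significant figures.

F ≈ 58.66 kN

γ = ρg = 851 × 9.81 / 1000 = 8.34831 kN/m³.
The plate is horizontal, so pressure is uniform at p = γ·h = 8.34831 × 0.931 = 7.77228 kN/m².
A = π(1.55)² = 7.54768 m².
F = p·A = 7.77228 × 7.54768 = 58.6627 kN.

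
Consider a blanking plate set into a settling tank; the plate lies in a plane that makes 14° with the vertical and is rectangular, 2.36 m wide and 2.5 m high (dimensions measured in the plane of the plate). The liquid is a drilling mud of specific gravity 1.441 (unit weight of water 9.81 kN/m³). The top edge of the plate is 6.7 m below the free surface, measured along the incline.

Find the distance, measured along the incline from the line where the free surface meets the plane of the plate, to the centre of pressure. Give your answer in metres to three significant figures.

y_p = 8.02 m

γ = 1.441 × 9.81 = 14.13621 kN/m³.
The plate makes 14° with the vertical, i.e. θ = 90° − 14° = 76° to the horizontal. Measuring y along the incline from the free-surface line, vertical depth h = y·sinθ with sinθ = 0.970296.
The centroid lies 2.5/2 = 1.25 m below the top edge, so y_c = 6.7 + 1.25 = 7.95 m and h_c = 7.95 × 0.970296 = 7.71385 m.
A = 2.36 × 2.5 = 5.9 m².
Resultant F = γ·h_c·A = 14.13621 × 7.71385 × 5.9 = 643.363 kN.
I_c = b·h³/12 = 2.36 × 2.5³/12 = 3.07292 m⁴.
Centre of pressure: y_p = y_c + I_c/(y_c·A) = 7.95 + 3.07292/(7.95 × 5.9) = 7.95 + 0.0655137 = 8.01551 m along the plane.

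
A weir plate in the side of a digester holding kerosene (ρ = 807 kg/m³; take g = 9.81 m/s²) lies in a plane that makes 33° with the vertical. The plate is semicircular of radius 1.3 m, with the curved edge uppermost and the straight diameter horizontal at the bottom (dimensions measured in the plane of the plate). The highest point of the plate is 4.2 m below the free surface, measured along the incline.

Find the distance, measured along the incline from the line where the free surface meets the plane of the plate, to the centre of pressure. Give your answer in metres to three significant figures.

y_p = 4.97 m

γ = ρg = 807 × 9.81 / 1000 = 7.91667 kN/m³.
The plate makes 33° with the vertical, i.e. θ = 90° − 33° = 57° to the horizontal. Measuring y along the incline from the free-surface line, vertical depth h = y·sinθ with sinθ = 0.838671.
The centroid lies 4r/(3π) = 0.551737 m above the diameter, so r − 4r/(3π) = 1.3 − 0.551737 = 0.748263 m below the topmost point, so y_c = 4.2 + 0.748263 = 4.94826 m and h_c = 4.94826 × 0.838671 = 4.14996 m.
A = πr²/2 = π × 1.3²/2 = 2.65465 m².
Resultant F = γ·h_c·A = 7.91667 × 4.14996 × 2.65465 = 87.2155 kN.
I_c = (π/8 − 8/(9π))·r⁴ = 0.109757 × 1.3⁴ = 0.313477 m⁴.
Centre of pressure: y_p = y_c + I_c/(y_c·A) = 4.94826 + 0.313477/(4.94826 × 2.65465) = 4.94826 + 0.0238641 = 4.97212 m along the plane.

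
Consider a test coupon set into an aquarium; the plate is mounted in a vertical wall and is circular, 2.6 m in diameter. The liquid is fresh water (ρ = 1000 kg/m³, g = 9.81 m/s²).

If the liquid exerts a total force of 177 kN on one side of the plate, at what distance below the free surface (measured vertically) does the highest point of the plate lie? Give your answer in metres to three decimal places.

d_top ≈ 2.098 m

γ = ρg = 1000 × 9.81 = 9810 N/m³ = 9.81 kN/m³.
A = π(1.3)² = 5.30929 m².
From F = γ·h_c·A, the centroid depth is h_c = 177/(9.81 × 5.30929) = 3.39835 m.
The centroid is at the centre, 1.3 m below the top of the plate, so the highest point sits at h_top = 3.39835 − 1.3 = 2.09835 m below the surface.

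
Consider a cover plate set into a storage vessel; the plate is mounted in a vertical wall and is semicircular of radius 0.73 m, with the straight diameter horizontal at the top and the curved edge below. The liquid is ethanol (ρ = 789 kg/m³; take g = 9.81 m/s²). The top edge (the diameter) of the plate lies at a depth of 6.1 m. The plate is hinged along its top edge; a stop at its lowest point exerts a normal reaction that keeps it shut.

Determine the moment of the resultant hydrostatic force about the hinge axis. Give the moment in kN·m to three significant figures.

M ≈ 13.1 kN·m

γ = ρg = 789 × 9.81 / 1000 = 7.74009 kN/m³.
The centroid of a semicircle lies 4r/(3π) = 0.309822 m from the diameter, here below the top edge, so the centroid depth is h_c = 6.1 + 0.309822 = 6.40982 m.
A = πr²/2 = π × 0.73²/2 = 0.837077 m².
Resultant F = γ·h_c·A = 7.74009 × 6.40982 × 0.837077 = 41.5296 kN.
I_c = (π/8 − 8/(9π))·r⁴ = 0.109757 × 0.73⁴ = 0.0311691 m⁴.
Centre of pressure: y_p = y_c + I_c/(y_c·A) = 6.40982 + 0.0311691/(6.40982 × 0.837077) = 6.40982 + 0.00580916 = 6.41563 m along the plane.
The resultant acts 0.309822 + 0.00580916 = 0.315631 m (along the plate) below the hinge at the top edge, so the moment about the hinge is M = F × 0.315631 = 41.5296 × 0.315631 = 13.108 kN·m.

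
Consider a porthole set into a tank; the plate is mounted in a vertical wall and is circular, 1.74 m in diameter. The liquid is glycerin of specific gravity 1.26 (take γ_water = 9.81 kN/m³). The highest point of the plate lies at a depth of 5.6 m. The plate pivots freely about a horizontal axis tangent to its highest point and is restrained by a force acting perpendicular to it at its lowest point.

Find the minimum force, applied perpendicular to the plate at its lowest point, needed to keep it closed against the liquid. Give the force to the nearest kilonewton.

P ≈ 98 kN

γ = 1.26 × 9.81 = 12.3606 kN/m³.
The centroid is at the centre, 0.87 m below the top of the plate, so the centroid depth is h_c = 5.6 + 0.87 = 6.47 m.
A = π(0.87)² = 2.37787 m².
Resultant F = γ·h_c·A = 12.3606 × 6.47 × 2.37787 = 190.166 kN.
I_c = πr⁴/4 = π × 0.87⁴/4 = 0.449953 m⁴.
Centre of pressure: y_p = y_c + I_c/(y_c·A) = 6.47 + 0.449953/(6.47 × 2.37787) = 6.47 + 0.0292466 = 6.49925 m along the plane.
The resultant acts 0.87 + 0.0292466 = 0.899247 m (along the plate) below the hinge at the top edge, so the moment about the hinge is M = F × 0.899247 = 190.166 × 0.899247 = 171.006 kN·m.
A normal force at the bottom, 1.74 m from the hinge, must supply this moment: P = 171.006/1.74 = 98.2793 kN.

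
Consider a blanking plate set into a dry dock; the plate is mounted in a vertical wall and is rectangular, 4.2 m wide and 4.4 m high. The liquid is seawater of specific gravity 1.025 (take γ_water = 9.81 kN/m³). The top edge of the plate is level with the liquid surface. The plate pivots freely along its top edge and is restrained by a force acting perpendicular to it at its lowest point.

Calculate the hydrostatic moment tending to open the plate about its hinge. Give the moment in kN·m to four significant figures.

M ≈ 1199 kN·m

γ = 1.025 × 9.81 = 10.05525 kN/m³.
The centroid lies 4.4/2 = 2.2 m below the top edge, so the centroid depth is h_c = 2.2 m.
A = 4.2 × 4.4 = 18.48 m².
Resultant F = γ·h_c·A = 10.05525 × 2.2 × 18.48 = 408.806 kN.
I_c = b·h³/12 = 4.2 × 4.4³/12 = 29.8144 m⁴.
Centre of pressure: y_p = y_c + I_c/(y_c·A) = 2.2 + 29.8144/(2.2 × 18.48) = 2.2 + 0.733333 = 2.93333 m along the plane.
The resultant acts 2.2 + 0.733333 = 2.93333 m (along the plate) below the hinge at the top edge, so the moment about the hinge is M = F × 2.93333 = 408.806 × 2.93333 = 1199.16 kN·m.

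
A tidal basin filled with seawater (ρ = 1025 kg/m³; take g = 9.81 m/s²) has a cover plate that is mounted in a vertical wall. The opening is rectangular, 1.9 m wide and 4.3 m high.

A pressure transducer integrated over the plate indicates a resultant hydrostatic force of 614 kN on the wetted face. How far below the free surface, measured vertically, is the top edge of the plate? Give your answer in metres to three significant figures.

γ = ρg = 1025 × 9.81 / 1000 = 10.05525 kN/m³.
A = 1.9 × 4.3 = 8.17 m².
From F = γ·h_c·A, the centroid depth is h_c = 614/(10.05525 × 8.17) = 7.47401 m.
The centroid lies 4.3/2 = 2.15 m below the top edge, so the top edge sits at h_top = 7.47401 − 2.15 = 5.32401 m below the surface.

d_top ≈ 5.32 m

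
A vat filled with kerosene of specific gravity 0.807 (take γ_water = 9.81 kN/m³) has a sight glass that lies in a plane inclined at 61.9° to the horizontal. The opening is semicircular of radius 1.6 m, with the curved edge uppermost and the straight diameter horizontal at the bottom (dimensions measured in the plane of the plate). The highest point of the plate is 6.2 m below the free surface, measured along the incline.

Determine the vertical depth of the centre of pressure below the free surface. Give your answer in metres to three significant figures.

h_p = 6.30 m

γ = 0.807 × 9.81 = 7.91667 kN/m³.
Let θ = 61.9° be the plate's angle to the horizontal; measure y along the incline from where the plane meets the free surface. Vertical depth h = y·sinθ with sinθ = 0.882127.
The centroid lies 4r/(3π) = 0.679061 m above the diameter, so r − 4r/(3π) = 1.6 − 0.679061 = 0.920939 m below the topmost point, so y_c = 6.2 + 0.920939 = 7.12094 m and h_c = 7.12094 × 0.882127 = 6.28157 m.
A = πr²/2 = π × 1.6²/2 = 4.02124 m².
Resultant F = γ·h_c·A = 7.91667 × 6.28157 × 4.02124 = 199.973 kN.
I_c = (π/8 − 8/(9π))·r⁴ = 0.109757 × 1.6⁴ = 0.719303 m⁴.
Centre of pressure: y_p = y_c + I_c/(y_c·A) = 7.12094 + 0.719303/(7.12094 × 4.02124) = 7.12094 + 0.0251197 = 7.14606 m along the plane.
Vertically, h_p = y_p·sinθ = 7.14606 × 0.882127 = 6.30373 m.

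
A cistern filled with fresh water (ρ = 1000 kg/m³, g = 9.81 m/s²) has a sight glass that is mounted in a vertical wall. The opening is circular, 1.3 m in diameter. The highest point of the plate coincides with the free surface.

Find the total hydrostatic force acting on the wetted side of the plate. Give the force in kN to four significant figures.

γ = ρg = 1000 × 9.81 = 9810 N/m³ = 9.81 kN/m³.
The centroid is at the centre, 0.65 m below the top of the plate, so the centroid depth is h_c = 0.65 m.
A = π(0.65)² = 1.32732 m².
Resultant F = γ·h_c·A = 9.81 × 0.65 × 1.32732 = 8.46366 kN.

F ≈ 8.464 kN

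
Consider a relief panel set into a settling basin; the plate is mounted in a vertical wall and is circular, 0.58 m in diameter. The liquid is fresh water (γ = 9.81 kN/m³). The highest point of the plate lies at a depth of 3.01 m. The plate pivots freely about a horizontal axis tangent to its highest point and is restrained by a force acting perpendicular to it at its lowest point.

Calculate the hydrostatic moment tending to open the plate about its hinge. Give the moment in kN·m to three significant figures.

M ≈ 2.53 kN·m

γ = 9.81 kN/m³.
The centroid is at the centre, 0.29 m below the top of the plate, so the centroid depth is h_c = 3.01 + 0.29 = 3.3 m.
A = π(0.29)² = 0.264208 m².
Resultant F = γ·h_c·A = 9.81 × 3.3 × 0.264208 = 8.55321 kN.
I_c = πr⁴/4 = π × 0.29⁴/4 = 0.00555497 m⁴.
Centre of pressure: y_p = y_c + I_c/(y_c·A) = 3.3 + 0.00555497/(3.3 × 0.264208) = 3.3 + 0.00637121 = 3.30637 m along the plane.
The resultant acts 0.29 + 0.00637121 = 0.296371 m (along the plate) below the hinge at the top edge, so the moment about the hinge is M = F × 0.296371 = 8.55321 × 0.296371 = 2.53492 kN·m.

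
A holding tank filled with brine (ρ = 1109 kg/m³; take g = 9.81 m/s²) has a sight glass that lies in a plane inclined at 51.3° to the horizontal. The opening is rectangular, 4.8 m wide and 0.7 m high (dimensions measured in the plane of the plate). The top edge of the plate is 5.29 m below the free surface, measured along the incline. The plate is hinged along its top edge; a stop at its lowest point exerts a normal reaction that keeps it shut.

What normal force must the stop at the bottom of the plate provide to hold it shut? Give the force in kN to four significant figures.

γ = ρg = 1109 × 9.81 / 1000 = 10.87929 kN/m³.
Let θ = 51.3° be the plate's angle to the horizontal; measure y along the incline from where the plane meets the free surface. Vertical depth h = y·sinθ with sinθ = 0.780430.
The centroid lies 0.7/2 = 0.35 m below the top edge, so y_c = 5.29 + 0.35 = 5.64 m and h_c = 5.64 × 0.780430 = 4.40163 m.
A = 4.8 × 0.7 = 3.36 m².
Resultant F = γ·h_c·A = 10.87929 × 4.40163 × 3.36 = 160.899 kN.
I_c = b·h³/12 = 4.8 × 0.7³/12 = 0.1372 m⁴.
Centre of pressure: y_p = y_c + I_c/(y_c·A) = 5.64 + 0.1372/(5.64 × 3.36) = 5.64 + 0.00723995 = 5.64724 m along the plane.
The resultant acts 0.35 + 0.00723995 = 0.35724 m (along the plate) below the hinge at the top edge, so the moment about the hinge is M = F × 0.35724 = 160.899 × 0.35724 = 57.4796 kN·m.
A normal force at the bottom, 0.7 m from the hinge, must supply this moment: P = 57.4796/0.7 = 82.1137 kN.

P ≈ 82.11 kN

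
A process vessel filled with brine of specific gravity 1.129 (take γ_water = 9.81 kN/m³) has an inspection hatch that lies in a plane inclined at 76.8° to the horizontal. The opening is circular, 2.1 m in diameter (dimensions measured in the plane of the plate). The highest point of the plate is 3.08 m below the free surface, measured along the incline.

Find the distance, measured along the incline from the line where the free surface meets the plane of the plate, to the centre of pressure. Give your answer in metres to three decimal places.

γ = 1.129 × 9.81 = 11.07549 kN/m³.
Let θ = 76.8° be the plate's angle to the horizontal; measure y along the incline from where the plane meets the free surface. Vertical depth h = y·sinθ with sinθ = 0.973579.
The centroid is at the centre, 1.05 m below the top of the plate, so y_c = 3.08 + 1.05 = 4.13 m and h_c = 4.13 × 0.973579 = 4.02088 m.
A = π(1.05)² = 3.46361 m².
Resultant F = γ·h_c·A = 11.07549 × 4.02088 × 3.46361 = 154.246 kN.
I_c = πr⁴/4 = π × 1.05⁴/4 = 0.954656 m⁴.
Centre of pressure: y_p = y_c + I_c/(y_c·A) = 4.13 + 0.954656/(4.13 × 3.46361) = 4.13 + 0.0667372 = 4.19674 m along the plane.

y_p = 4.197 m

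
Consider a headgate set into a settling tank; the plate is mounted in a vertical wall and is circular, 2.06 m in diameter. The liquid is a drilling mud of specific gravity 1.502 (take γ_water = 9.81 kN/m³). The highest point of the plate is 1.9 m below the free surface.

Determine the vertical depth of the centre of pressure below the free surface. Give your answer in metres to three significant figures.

h_p = 3.02 m

γ = 1.502 × 9.81 = 14.73462 kN/m³.
The centroid is at the centre, 1.03 m below the top of the plate, so the centroid depth is h_c = 1.9 + 1.03 = 2.93 m.
A = π(1.03)² = 3.33292 m².
Resultant F = γ·h_c·A = 14.73462 × 2.93 × 3.33292 = 143.89 kN.
I_c = πr⁴/4 = π × 1.03⁴/4 = 0.883973 m⁴.
Centre of pressure: y_p = y_c + I_c/(y_c·A) = 2.93 + 0.883973/(2.93 × 3.33292) = 2.93 + 0.0905204 = 3.02052 m along the plane.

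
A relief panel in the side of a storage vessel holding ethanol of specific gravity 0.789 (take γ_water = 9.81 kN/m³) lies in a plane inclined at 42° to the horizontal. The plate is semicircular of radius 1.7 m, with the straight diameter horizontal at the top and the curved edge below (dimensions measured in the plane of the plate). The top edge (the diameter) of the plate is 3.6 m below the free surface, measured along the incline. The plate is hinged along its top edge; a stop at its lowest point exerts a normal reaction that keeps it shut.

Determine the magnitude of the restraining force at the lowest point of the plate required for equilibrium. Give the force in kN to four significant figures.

γ = 0.789 × 9.81 = 7.74009 kN/m³.
Let θ = 42° be the plate's angle to the horizontal; measure y along the incline from where the plane meets the free surface. Vertical depth h = y·sinθ with sinθ = 0.669131.
The centroid of a semicircle lies 4r/(3π) = 0.721502 m from the diameter, here below the top edge, so y_c = 3.6 + 0.721502 = 4.3215 m and h_c = 4.3215 × 0.669131 = 2.89165 m.
A = πr²/2 = π × 1.7²/2 = 4.5396 m².
Resultant F = γ·h_c·A = 7.74009 × 2.89165 × 4.5396 = 101.604 kN.
I_c = (π/8 − 8/(9π))·r⁴ = 0.109757 × 1.7⁴ = 0.916701 m⁴.
Centre of pressure: y_p = y_c + I_c/(y_c·A) = 4.3215 + 0.916701/(4.3215 × 4.5396) = 4.3215 + 0.0467278 = 4.36823 m along the plane.
The resultant acts 0.721502 + 0.0467278 = 0.76823 m (along the plate) below the hinge at the top edge, so the moment about the hinge is M = F × 0.76823 = 101.604 × 0.76823 = 78.0552 kN·m.
A normal force at the bottom, 1.7 m from the hinge, must supply this moment: P = 78.0552/1.7 = 45.9148 kN.

P ≈ 45.91 kN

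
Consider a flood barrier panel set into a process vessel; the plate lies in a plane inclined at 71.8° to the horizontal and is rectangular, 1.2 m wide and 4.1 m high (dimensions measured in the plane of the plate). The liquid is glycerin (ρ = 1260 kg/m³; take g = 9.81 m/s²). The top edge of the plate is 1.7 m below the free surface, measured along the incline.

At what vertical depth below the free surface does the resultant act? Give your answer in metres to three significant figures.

h_p = 3.92 m

γ = ρg = 1260 × 9.81 / 1000 = 12.3606 kN/m³.
Let θ = 71.8° be the plate's angle to the horizontal; measure y along the incline from where the plane meets the free surface. Vertical depth h = y·sinθ with sinθ = 0.949972.
The centroid lies 4.1/2 = 2.05 m below the top edge, so y_c = 1.7 + 2.05 = 3.75 m and h_c = 3.75 × 0.949972 = 3.56239 m.
A = 1.2 × 4.1 = 4.92 m².
Resultant F = γ·h_c·A = 12.3606 × 3.56239 × 4.92 = 216.644 kN.
I_c = b·h³/12 = 1.2 × 4.1³/12 = 6.8921 m⁴.
Centre of pressure: y_p = y_c + I_c/(y_c·A) = 3.75 + 6.8921/(3.75 × 4.92) = 3.75 + 0.373556 = 4.12356 m along the plane.
Vertically, h_p = y_p·sinθ = 4.12356 × 0.949972 = 3.91727 m.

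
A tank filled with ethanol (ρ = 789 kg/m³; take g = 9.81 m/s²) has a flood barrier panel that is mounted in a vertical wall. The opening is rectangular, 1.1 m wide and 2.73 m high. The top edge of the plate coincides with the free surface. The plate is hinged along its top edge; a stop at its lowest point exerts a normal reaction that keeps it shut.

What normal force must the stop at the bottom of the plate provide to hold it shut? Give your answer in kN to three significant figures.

P ≈ 21.2 kN

γ = ρg = 789 × 9.81 / 1000 = 7.74009 kN/m³.
The centroid lies 2.73/2 = 1.365 m below the top edge, so the centroid depth is h_c = 1.365 m.
A = 1.1 × 2.73 = 3.003 m².
Resultant F = γ·h_c·A = 7.74009 × 1.365 × 3.003 = 31.7274 kN.
I_c = b·h³/12 = 1.1 × 2.73³/12 = 1.86509 m⁴.
Centre of pressure: y_p = y_c + I_c/(y_c·A) = 1.365 + 1.86509/(1.365 × 3.003) = 1.365 + 0.455 = 1.82 m along the plane.
The resultant acts 1.365 + 0.455 = 1.82 m (along the plate) below the hinge at the top edge, so the moment about the hinge is M = F × 1.82 = 31.7274 × 1.82 = 57.7439 kN·m.
A normal force at the bottom, 2.73 m from the hinge, must supply this moment: P = 57.7439/2.73 = 21.1516 kN.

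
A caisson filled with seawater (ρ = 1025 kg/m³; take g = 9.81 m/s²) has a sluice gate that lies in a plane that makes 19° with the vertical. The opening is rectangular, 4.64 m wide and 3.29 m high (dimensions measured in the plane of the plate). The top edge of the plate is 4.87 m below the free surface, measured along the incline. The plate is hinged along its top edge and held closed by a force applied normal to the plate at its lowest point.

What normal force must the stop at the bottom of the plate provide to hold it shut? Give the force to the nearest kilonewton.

P ≈ 513 kN

γ = ρg = 1025 × 9.81 / 1000 = 10.05525 kN/m³.
The plate makes 19° with the vertical, i.e. θ = 90° − 19° = 71° to the horizontal. Measuring y along the incline from the free-surface line, vertical depth h = y·sinθ with sinθ = 0.945519.
The centroid lies 3.29/2 = 1.645 m below the top edge, so y_c = 4.87 + 1.645 = 6.515 m and h_c = 6.515 × 0.945519 = 6.16006 m.
A = 4.64 × 3.29 = 15.2656 m².
Resultant F = γ·h_c·A = 10.05525 × 6.16006 × 15.2656 = 945.566 kN.
I_c = b·h³/12 = 4.64 × 3.29³/12 = 13.7697 m⁴.
Centre of pressure: y_p = y_c + I_c/(y_c·A) = 6.515 + 13.7697/(6.515 × 15.2656) = 6.515 + 0.138451 = 6.65345 m along the plane.
The resultant acts 1.645 + 0.138451 = 1.78345 m (along the plate) below the hinge at the top edge, so the moment about the hinge is M = F × 1.78345 = 945.566 × 1.78345 = 1686.37 kN·m.
A normal force at the bottom, 3.29 m from the hinge, must supply this moment: P = 1686.37/3.29 = 512.574 kN.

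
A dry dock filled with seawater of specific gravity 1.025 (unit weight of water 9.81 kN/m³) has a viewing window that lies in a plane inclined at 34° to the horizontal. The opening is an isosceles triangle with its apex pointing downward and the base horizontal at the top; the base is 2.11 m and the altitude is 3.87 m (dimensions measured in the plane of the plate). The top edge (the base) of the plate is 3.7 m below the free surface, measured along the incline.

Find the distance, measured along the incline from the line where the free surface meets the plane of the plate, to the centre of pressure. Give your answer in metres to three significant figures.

γ = 1.025 × 9.81 = 10.05525 kN/m³.
Let θ = 34° be the plate's angle to the horizontal; measure y along the incline from where the plane meets the free surface. Vertical depth h = y·sinθ with sinθ = 0.559193.
With the apex down, the centroid sits h/3 = 3.87/3 = 1.29 m below the base (the top edge), so y_c = 3.7 + 1.29 = 4.99 m and h_c = 4.99 × 0.559193 = 2.79037 m.
A = ½ × 2.11 × 3.87 = 4.08285 m².
Resultant F = γ·h_c·A = 10.05525 × 2.79037 × 4.08285 = 114.556 kN.
I_c = b·h³/36 = 2.11 × 3.87³/36 = 3.39714 m⁴.
Centre of pressure: y_p = y_c + I_c/(y_c·A) = 4.99 + 3.39714/(4.99 × 4.08285) = 4.99 + 0.166744 = 5.15674 m along the plane.

y_p = 5.16 m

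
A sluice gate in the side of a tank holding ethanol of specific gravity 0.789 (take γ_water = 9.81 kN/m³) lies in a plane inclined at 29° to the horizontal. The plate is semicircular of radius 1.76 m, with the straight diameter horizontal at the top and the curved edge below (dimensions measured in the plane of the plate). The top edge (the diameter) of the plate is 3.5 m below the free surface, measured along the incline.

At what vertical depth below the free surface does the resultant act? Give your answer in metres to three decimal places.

γ = 0.789 × 9.81 = 7.74009 kN/m³.
Let θ = 29° be the plate's angle to the horizontal; measure y along the incline from where the plane meets the free surface. Vertical depth h = y·sinθ with sinθ = 0.484810.
The centroid of a semicircle lies 4r/(3π) = 0.746967 m from the diameter, here below the top edge, so y_c = 3.5 + 0.746967 = 4.24697 m and h_c = 4.24697 × 0.484810 = 2.05897 m.
A = πr²/2 = π × 1.76²/2 = 4.8657 m².
Resultant F = γ·h_c·A = 7.74009 × 2.05897 × 4.8657 = 77.5428 kN.
I_c = (π/8 − 8/(9π))·r⁴ = 0.109757 × 1.76⁴ = 1.05313 m⁴.
Centre of pressure: y_p = y_c + I_c/(y_c·A) = 4.24697 + 1.05313/(4.24697 × 4.8657) = 4.24697 + 0.0509633 = 4.29793 m along the plane.
Vertically, h_p = y_p·sinθ = 4.29793 × 0.484810 = 2.08368 m.

h_p = 2.084 m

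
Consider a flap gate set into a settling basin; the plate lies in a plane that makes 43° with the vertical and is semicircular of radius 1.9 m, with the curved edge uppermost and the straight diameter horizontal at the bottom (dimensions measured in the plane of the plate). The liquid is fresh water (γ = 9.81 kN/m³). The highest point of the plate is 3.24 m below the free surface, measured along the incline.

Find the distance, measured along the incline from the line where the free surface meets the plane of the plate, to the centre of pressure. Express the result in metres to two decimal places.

y_p = 4.39 m

γ = 9.81 kN/m³.
The plate makes 43° with the vertical, i.e. θ = 90° − 43° = 47° to the horizontal. Measuring y along the incline from the free-surface line, vertical depth h = y·sinθ with sinθ = 0.731354.
The centroid lies 4r/(3π) = 0.806385 m above the diameter, so r − 4r/(3π) = 1.9 − 0.806385 = 1.09361 m below the topmost point, so y_c = 3.24 + 1.09361 = 4.33361 m and h_c = 4.33361 × 0.731354 = 3.1694 m.
A = πr²/2 = π × 1.9²/2 = 5.67057 m².
Resultant F = γ·h_c·A = 9.81 × 3.1694 × 5.67057 = 176.308 kN.
I_c = (π/8 − 8/(9π))·r⁴ = 0.109757 × 1.9⁴ = 1.43036 m⁴.
Centre of pressure: y_p = y_c + I_c/(y_c·A) = 4.33361 + 1.43036/(4.33361 × 5.67057) = 4.33361 + 0.0582061 = 4.39182 m along the plane.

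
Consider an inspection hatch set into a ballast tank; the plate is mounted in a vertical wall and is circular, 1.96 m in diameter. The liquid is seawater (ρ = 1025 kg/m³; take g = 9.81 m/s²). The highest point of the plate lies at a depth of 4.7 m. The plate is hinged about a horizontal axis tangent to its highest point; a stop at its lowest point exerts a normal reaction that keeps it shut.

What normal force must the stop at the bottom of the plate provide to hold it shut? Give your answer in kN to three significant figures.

γ = ρg = 1025 × 9.81 / 1000 = 10.05525 kN/m³.
The centroid is at the centre, 0.98 m below the top of the plate, so the centroid depth is h_c = 4.7 + 0.98 = 5.68 m.
A = π(0.98)² = 3.01719 m².
Resultant F = γ·h_c·A = 10.05525 × 5.68 × 3.01719 = 172.323 kN.
I_c = πr⁴/4 = π × 0.98⁴/4 = 0.724426 m⁴.
Centre of pressure: y_p = y_c + I_c/(y_c·A) = 5.68 + 0.724426/(5.68 × 3.01719) = 5.68 + 0.042271 = 5.72227 m along the plane.
The resultant acts 0.98 + 0.042271 = 1.02227 m (along the plate) below the hinge at the top edge, so the moment about the hinge is M = F × 1.02227 = 172.323 × 1.02227 = 176.161 kN·m.
A normal force at the bottom, 1.96 m from the hinge, must supply this moment: P = 176.161/1.96 = 89.8781 kN.

P ≈ 89.9 kN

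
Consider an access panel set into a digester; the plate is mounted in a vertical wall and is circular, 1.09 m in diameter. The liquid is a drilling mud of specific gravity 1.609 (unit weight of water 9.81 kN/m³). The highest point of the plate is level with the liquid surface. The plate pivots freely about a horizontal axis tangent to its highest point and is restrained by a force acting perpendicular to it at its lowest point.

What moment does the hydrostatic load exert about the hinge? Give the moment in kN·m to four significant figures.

γ = 1.609 × 9.81 = 15.78429 kN/m³.
The centroid is at the centre, 0.545 m below the top of the plate, so the centroid depth is h_c = 0.545 m.
A = π(0.545)² = 0.933132 m².
Resultant F = γ·h_c·A = 15.78429 × 0.545 × 0.933132 = 8.02721 kN.
I_c = πr⁴/4 = π × 0.545⁴/4 = 0.0692909 m⁴.
Centre of pressure: y_p = y_c + I_c/(y_c·A) = 0.545 + 0.0692909/(0.545 × 0.933132) = 0.545 + 0.13625 = 0.68125 m along the plane.
The resultant acts 0.545 + 0.13625 = 0.68125 m (along the plate) below the hinge at the top edge, so the moment about the hinge is M = F × 0.68125 = 8.02721 × 0.68125 = 5.46854 kN·m.

M ≈ 5.469 kN·m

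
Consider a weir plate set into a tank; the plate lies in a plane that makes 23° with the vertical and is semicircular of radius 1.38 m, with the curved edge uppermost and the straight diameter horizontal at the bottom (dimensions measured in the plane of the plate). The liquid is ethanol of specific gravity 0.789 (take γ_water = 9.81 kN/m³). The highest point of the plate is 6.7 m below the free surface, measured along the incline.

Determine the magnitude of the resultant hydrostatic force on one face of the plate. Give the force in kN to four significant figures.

γ = 0.789 × 9.81 = 7.74009 kN/m³.
The plate makes 23° with the vertical, i.e. θ = 90° − 23° = 67° to the horizontal. Measuring y along the incline from the free-surface line, vertical depth h = y·sinθ with sinθ = 0.920505.
The centroid lies 4r/(3π) = 0.58569 m above the diameter, so r − 4r/(3π) = 1.38 − 0.58569 = 0.79431 m below the topmost point, so y_c = 6.7 + 0.79431 = 7.49431 m and h_c = 7.49431 × 0.920505 = 6.89855 m.
A = πr²/2 = π × 1.38²/2 = 2.99142 m².
Resultant F = γ·h_c·A = 7.74009 × 6.89855 × 2.99142 = 159.728 kN.

F ≈ 159.7 kN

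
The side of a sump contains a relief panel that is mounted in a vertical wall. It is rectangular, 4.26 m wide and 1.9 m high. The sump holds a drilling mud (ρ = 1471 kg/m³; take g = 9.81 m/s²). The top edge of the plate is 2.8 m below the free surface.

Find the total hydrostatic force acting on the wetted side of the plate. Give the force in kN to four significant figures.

γ = ρg = 1471 × 9.81 / 1000 = 14.43051 kN/m³.
The centroid lies 1.9/2 = 0.95 m below the top edge, so the centroid depth is h_c = 2.8 + 0.95 = 3.75 m.
A = 4.26 × 1.9 = 8.094 m².
Resultant F = γ·h_c·A = 14.43051 × 3.75 × 8.094 = 438.002 kN.

F ≈ 438.0 kN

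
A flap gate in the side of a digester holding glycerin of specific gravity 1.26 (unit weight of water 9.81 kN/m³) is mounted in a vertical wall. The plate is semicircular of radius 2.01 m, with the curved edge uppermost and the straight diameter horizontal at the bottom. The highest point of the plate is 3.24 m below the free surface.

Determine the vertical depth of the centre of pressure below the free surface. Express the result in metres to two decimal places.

γ = 1.26 × 9.81 = 12.3606 kN/m³.
The centroid lies 4r/(3π) = 0.85307 m above the diameter, so r − 4r/(3π) = 2.01 − 0.85307 = 1.15693 m below the topmost point, so the centroid depth is h_c = 3.24 + 1.15693 = 4.39693 m.
A = πr²/2 = π × 2.01²/2 = 6.34617 m².
Resultant F = γ·h_c·A = 12.3606 × 4.39693 × 6.34617 = 344.906 kN.
I_c = (π/8 − 8/(9π))·r⁴ = 0.109757 × 2.01⁴ = 1.7915 m⁴.
Centre of pressure: y_p = y_c + I_c/(y_c·A) = 4.39693 + 1.7915/(4.39693 × 6.34617) = 4.39693 + 0.064203 = 4.46113 m along the plane.

h_p = 4.46 m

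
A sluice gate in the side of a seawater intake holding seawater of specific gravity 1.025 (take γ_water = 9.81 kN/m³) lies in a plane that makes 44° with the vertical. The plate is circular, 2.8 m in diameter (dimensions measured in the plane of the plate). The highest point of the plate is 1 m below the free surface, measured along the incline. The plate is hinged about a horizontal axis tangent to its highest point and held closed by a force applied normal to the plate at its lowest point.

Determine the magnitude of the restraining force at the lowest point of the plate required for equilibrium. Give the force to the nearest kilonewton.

γ = 1.025 × 9.81 = 10.05525 kN/m³.
The plate makes 44° with the vertical, i.e. θ = 90° − 44° = 46° to the horizontal. Measuring y along the incline from the free-surface line, vertical depth h = y·sinθ with sinθ = 0.719340.
The centroid is at the centre, 1.4 m below the top of the plate, so y_c = 1 + 1.4 = 2.4 m and h_c = 2.4 × 0.719340 = 1.72642 m.
A = π(1.4)² = 6.15752 m².
Resultant F = γ·h_c·A = 10.05525 × 1.72642 × 6.15752 = 106.892 kN.
I_c = πr⁴/4 = π × 1.4⁴/4 = 3.01719 m⁴.
Centre of pressure: y_p = y_c + I_c/(y_c·A) = 2.4 + 3.01719/(2.4 × 6.15752) = 2.4 + 0.204167 = 2.60417 m along the plane.
The resultant acts 1.4 + 0.204167 = 1.60417 m (along the plate) below the hinge at the top edge, so the moment about the hinge is M = F × 1.60417 = 106.892 × 1.60417 = 171.473 kN·m.
A normal force at the bottom, 2.8 m from the hinge, must supply this moment: P = 171.473/2.8 = 61.2404 kN.

P ≈ 61 kN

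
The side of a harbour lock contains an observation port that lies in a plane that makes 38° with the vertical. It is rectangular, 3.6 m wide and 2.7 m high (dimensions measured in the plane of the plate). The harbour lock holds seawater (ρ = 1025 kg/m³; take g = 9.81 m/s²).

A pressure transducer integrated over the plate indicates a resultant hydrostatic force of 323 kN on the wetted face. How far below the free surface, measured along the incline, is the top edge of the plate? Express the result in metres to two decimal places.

γ = ρg = 1025 × 9.81 / 1000 = 10.05525 kN/m³.
A = 3.6 × 2.7 = 9.72 m².
From F = γ·h_c·A, the centroid depth is h_c = 323/(10.05525 × 9.72) = 3.30479 m.
The plate makes 38° with the vertical, i.e. θ = 90° − 38° = 52° to the horizontal. Measuring y along the incline from the free-surface line, vertical depth h = y·sinθ with sinθ = 0.788011.
Along the incline, y_c = h_c/sinθ = 3.30479/0.788011 = 4.19384 m.
The centroid lies 2.7/2 = 1.35 m below the top edge, so the top edge sits at y_top = 4.19384 − 1.35 = 2.84384 m along the incline.

y_top ≈ 2.84 m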